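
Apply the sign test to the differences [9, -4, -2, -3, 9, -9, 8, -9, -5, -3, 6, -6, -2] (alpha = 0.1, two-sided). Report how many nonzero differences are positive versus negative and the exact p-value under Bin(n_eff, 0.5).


Step 1: Discard zero differences. Original n = 13; n_eff = number of nonzero differences = 13.
Nonzero differences (with sign): +9, -4, -2, -3, +9, -9, +8, -9, -5, -3, +6, -6, -2
Step 2: Count signs: positive = 4, negative = 9.
Step 3: Under H0: P(positive) = 0.5, so the number of positives S ~ Bin(13, 0.5).
Step 4: Two-sided exact p-value = sum of Bin(13,0.5) probabilities at or below the observed probability = 0.266846.
Step 5: alpha = 0.1. fail to reject H0.

n_eff = 13, pos = 4, neg = 9, p = 0.266846, fail to reject H0.


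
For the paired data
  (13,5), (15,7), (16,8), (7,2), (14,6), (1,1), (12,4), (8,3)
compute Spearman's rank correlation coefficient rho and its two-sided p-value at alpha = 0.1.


Step 1: Rank x and y separately (midranks; no ties here).
rank(x): 13->5, 15->7, 16->8, 7->2, 14->6, 1->1, 12->4, 8->3
rank(y): 5->5, 7->7, 8->8, 2->2, 6->6, 1->1, 4->4, 3->3
Step 2: d_i = R_x(i) - R_y(i); compute d_i^2.
  (5-5)^2=0, (7-7)^2=0, (8-8)^2=0, (2-2)^2=0, (6-6)^2=0, (1-1)^2=0, (4-4)^2=0, (3-3)^2=0
sum(d^2) = 0.
Step 3: rho = 1 - 6*0 / (8*(8^2 - 1)) = 1 - 0/504 = 1.000000.
Step 5: Two-sided p-value from the t-distribution with 6 df = 0.000000.
Step 6: alpha = 0.1. reject H0.

rho = 1.0000, p = 0.000000, reject H0 at alpha = 0.1.


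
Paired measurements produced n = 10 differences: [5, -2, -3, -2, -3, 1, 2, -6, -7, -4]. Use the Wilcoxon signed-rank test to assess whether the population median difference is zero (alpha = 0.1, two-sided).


Step 1: Drop any zero differences (none here) and take |d_i|.
|d| = [5, 2, 3, 2, 3, 1, 2, 6, 7, 4]
Step 2: Midrank |d_i| (ties get averaged ranks).
ranks: |5|->8, |2|->3, |3|->5.5, |2|->3, |3|->5.5, |1|->1, |2|->3, |6|->9, |7|->10, |4|->7
Step 3: Attach original signs; sum ranks with positive sign and with negative sign.
W+ = 8 + 1 + 3 = 12
W- = 3 + 5.5 + 3 + 5.5 + 9 + 10 + 7 = 43
(Check: W+ + W- = 55 should equal n(n+1)/2 = 55.)
Step 4: Test statistic W = min(W+, W-) = 12.
Step 5: Ties in |d|, so use the tie-corrected normal approximation.
        E[W] = n(n+1)/4 = 10*11/4 = 27.5.
        Tie groups: |d|=2 (t=3), |d|=3 (t=2); sum(t^3 - t) = 30.
        Var[W] = n(n+1)(2n+1)/24 - sum(t^3-t)/48 = 2310/24 - 30/48 = 95.625.
        z = (W - E[W]) / sqrt(Var[W]) = (12 - 27.5) / 9.7788 = -1.5851.
        Two-sided p = 2*Phi(z) = 0.112952.
Step 6: alpha = 0.1. fail to reject H0.

W+ = 12, W- = 43, W = min = 12, p = 0.112952, fail to reject H0.


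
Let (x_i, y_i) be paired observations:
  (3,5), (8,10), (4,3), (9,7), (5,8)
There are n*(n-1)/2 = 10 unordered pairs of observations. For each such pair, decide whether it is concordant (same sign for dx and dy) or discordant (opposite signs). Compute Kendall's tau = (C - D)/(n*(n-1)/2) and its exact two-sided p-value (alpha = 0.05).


Step 1: Enumerate the 10 unordered pairs (i,j) with i<j and classify each by sign(x_j-x_i) * sign(y_j-y_i).
  (1,2):dx=+5,dy=+5->C; (1,3):dx=+1,dy=-2->D; (1,4):dx=+6,dy=+2->C; (1,5):dx=+2,dy=+3->C
  (2,3):dx=-4,dy=-7->C; (2,4):dx=+1,dy=-3->D; (2,5):dx=-3,dy=-2->C; (3,4):dx=+5,dy=+4->C
  (3,5):dx=+1,dy=+5->C; (4,5):dx=-4,dy=+1->D
Step 2: C = 7, D = 3, total pairs = 10.
Step 3: tau = (C - D)/(n(n-1)/2) = (7 - 3)/10 = 0.400000.
Step 4: Exact two-sided p-value (enumerate n! = 120 permutations of y under H0): p = 0.483333.
Step 5: alpha = 0.05. fail to reject H0.

tau_b = 0.4000 (C=7, D=3), p = 0.483333, fail to reject H0.


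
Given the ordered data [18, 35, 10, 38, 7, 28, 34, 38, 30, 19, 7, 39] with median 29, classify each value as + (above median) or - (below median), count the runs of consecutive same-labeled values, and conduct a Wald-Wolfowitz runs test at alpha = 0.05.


Step 1: Compute median = 29; label A = above, B = below.
Labels in order: BABABBAAABBA  (n_A = 6, n_B = 6)
Step 2: Count runs R = 8.
Step 3: Under H0 (random ordering), E[R] = 2*n_A*n_B/(n_A+n_B) + 1 = 2*6*6/12 + 1 = 7.0000.
        Var[R] = 2*n_A*n_B*(2*n_A*n_B - n_A - n_B) / ((n_A+n_B)^2 * (n_A+n_B-1)) = 4320/1584 = 2.7273.
        SD[R] = 1.6514.
Step 4: Continuity-corrected z = (R - 0.5 - E[R]) / SD[R] = (8 - 0.5 - 7.0000) / 1.6514 = 0.3028.
Step 5: Two-sided p-value via normal approximation = 2*(1 - Phi(|z|)) = 0.762069.
Step 6: alpha = 0.05. fail to reject H0.

R = 8, z = 0.3028, p = 0.762069, fail to reject H0.


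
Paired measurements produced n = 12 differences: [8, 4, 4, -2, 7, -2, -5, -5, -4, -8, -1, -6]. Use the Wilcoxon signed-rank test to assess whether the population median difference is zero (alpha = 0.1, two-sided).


Step 1: Drop any zero differences (none here) and take |d_i|.
|d| = [8, 4, 4, 2, 7, 2, 5, 5, 4, 8, 1, 6]
Step 2: Midrank |d_i| (ties get averaged ranks).
ranks: |8|->11.5, |4|->5, |4|->5, |2|->2.5, |7|->10, |2|->2.5, |5|->7.5, |5|->7.5, |4|->5, |8|->11.5, |1|->1, |6|->9
Step 3: Attach original signs; sum ranks with positive sign and with negative sign.
W+ = 11.5 + 5 + 5 + 10 = 31.5
W- = 2.5 + 2.5 + 7.5 + 7.5 + 5 + 11.5 + 1 + 9 = 46.5
(Check: W+ + W- = 78 should equal n(n+1)/2 = 78.)
Step 4: Test statistic W = min(W+, W-) = 31.5.
Step 5: Ties in |d|, so use the tie-corrected normal approximation.
        E[W] = n(n+1)/4 = 12*13/4 = 39.
        Tie groups: |d|=2 (t=2), |d|=4 (t=3), |d|=5 (t=2), |d|=8 (t=2); sum(t^3 - t) = 42.
        Var[W] = n(n+1)(2n+1)/24 - sum(t^3-t)/48 = 3900/24 - 42/48 = 161.625.
        z = (W - E[W]) / sqrt(Var[W]) = (31.5 - 39) / 12.7132 = -0.5899.
        Two-sided p = 2*Phi(z) = 0.555232.
Step 6: alpha = 0.1. fail to reject H0.

W+ = 31.5, W- = 46.5, W = min = 31.5, p = 0.555232, fail to reject H0.


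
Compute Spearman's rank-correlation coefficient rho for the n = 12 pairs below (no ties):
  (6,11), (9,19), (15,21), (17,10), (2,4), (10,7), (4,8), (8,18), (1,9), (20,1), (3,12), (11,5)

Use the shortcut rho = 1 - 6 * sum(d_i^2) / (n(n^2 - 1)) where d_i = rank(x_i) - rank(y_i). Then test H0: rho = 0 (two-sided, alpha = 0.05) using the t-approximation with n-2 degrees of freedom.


Step 1: Rank x and y separately (midranks; no ties here).
rank(x): 6->5, 9->7, 15->10, 17->11, 2->2, 10->8, 4->4, 8->6, 1->1, 20->12, 3->3, 11->9
rank(y): 11->8, 19->11, 21->12, 10->7, 4->2, 7->4, 8->5, 18->10, 9->6, 1->1, 12->9, 5->3
Step 2: d_i = R_x(i) - R_y(i); compute d_i^2.
  (5-8)^2=9, (7-11)^2=16, (10-12)^2=4, (11-7)^2=16, (2-2)^2=0, (8-4)^2=16, (4-5)^2=1, (6-10)^2=16, (1-6)^2=25, (12-1)^2=121, (3-9)^2=36, (9-3)^2=36
sum(d^2) = 296.
Step 3: rho = 1 - 6*296 / (12*(12^2 - 1)) = 1 - 1776/1716 = -0.034965.
Step 4: Under H0, t = rho * sqrt((n-2)/(1-rho^2)) = -0.1106 ~ t(10).
Step 5: Two-sided p-value from the t-distribution with 10 df = 0.914093.
Step 6: alpha = 0.05. fail to reject H0.

rho = -0.0350, p = 0.914093, fail to reject H0 at alpha = 0.05.


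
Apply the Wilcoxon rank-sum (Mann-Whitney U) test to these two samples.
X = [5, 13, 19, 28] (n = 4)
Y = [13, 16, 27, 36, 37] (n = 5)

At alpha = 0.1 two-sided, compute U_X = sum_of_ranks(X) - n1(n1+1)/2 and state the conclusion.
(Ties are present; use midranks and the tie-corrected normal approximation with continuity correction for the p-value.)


Step 1: Combine and sort all 9 observations; assign midranks.
sorted (value, group): (5,X), (13,X), (13,Y), (16,Y), (19,X), (27,Y), (28,X), (36,Y), (37,Y)
ranks: 5->1, 13->2.5, 13->2.5, 16->4, 19->5, 27->6, 28->7, 36->8, 37->9
Step 2: Rank sum for X: R1 = 1 + 2.5 + 5 + 7 = 15.5.
Step 3: U_X = R1 - n1(n1+1)/2 = 15.5 - 4*5/2 = 15.5 - 10 = 5.5.
       U_Y = n1*n2 - U_X = 20 - 5.5 = 14.5.
Step 4: Ties are present, so use the tie-corrected normal approximation (with continuity correction) for the p-value.
Step 5: p-value = 0.325163; compare to alpha = 0.1. fail to reject H0.

U_X = 5.5, p = 0.325163, fail to reject H0 at alpha = 0.1.


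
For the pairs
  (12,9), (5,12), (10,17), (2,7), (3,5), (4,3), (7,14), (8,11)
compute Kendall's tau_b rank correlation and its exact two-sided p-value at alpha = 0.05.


Step 1: Enumerate the 28 unordered pairs (i,j) with i<j and classify each by sign(x_j-x_i) * sign(y_j-y_i).
  (1,2):dx=-7,dy=+3->D; (1,3):dx=-2,dy=+8->D; (1,4):dx=-10,dy=-2->C; (1,5):dx=-9,dy=-4->C
  (1,6):dx=-8,dy=-6->C; (1,7):dx=-5,dy=+5->D; (1,8):dx=-4,dy=+2->D; (2,3):dx=+5,dy=+5->C
  (2,4):dx=-3,dy=-5->C; (2,5):dx=-2,dy=-7->C; (2,6):dx=-1,dy=-9->C; (2,7):dx=+2,dy=+2->C
  (2,8):dx=+3,dy=-1->D; (3,4):dx=-8,dy=-10->C; (3,5):dx=-7,dy=-12->C; (3,6):dx=-6,dy=-14->C
  (3,7):dx=-3,dy=-3->C; (3,8):dx=-2,dy=-6->C; (4,5):dx=+1,dy=-2->D; (4,6):dx=+2,dy=-4->D
  (4,7):dx=+5,dy=+7->C; (4,8):dx=+6,dy=+4->C; (5,6):dx=+1,dy=-2->D; (5,7):dx=+4,dy=+9->C
  (5,8):dx=+5,dy=+6->C; (6,7):dx=+3,dy=+11->C; (6,8):dx=+4,dy=+8->C; (7,8):dx=+1,dy=-3->D
Step 2: C = 19, D = 9, total pairs = 28.
Step 3: tau = (C - D)/(n(n-1)/2) = (19 - 9)/28 = 0.357143.
Step 4: Exact two-sided p-value (enumerate n! = 40320 permutations of y under H0): p = 0.275099.
Step 5: alpha = 0.05. fail to reject H0.

tau_b = 0.3571 (C=19, D=9), p = 0.275099, fail to reject H0.


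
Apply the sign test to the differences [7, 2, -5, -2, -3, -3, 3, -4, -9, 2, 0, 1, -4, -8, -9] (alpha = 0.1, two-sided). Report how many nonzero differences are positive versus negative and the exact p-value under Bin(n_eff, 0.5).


Step 1: Discard zero differences. Original n = 15; n_eff = number of nonzero differences = 14.
Nonzero differences (with sign): +7, +2, -5, -2, -3, -3, +3, -4, -9, +2, +1, -4, -8, -9
Step 2: Count signs: positive = 5, negative = 9.
Step 3: Under H0: P(positive) = 0.5, so the number of positives S ~ Bin(14, 0.5).
Step 4: Two-sided exact p-value = sum of Bin(14,0.5) probabilities at or below the observed probability = 0.423950.
Step 5: alpha = 0.1. fail to reject H0.

n_eff = 14, pos = 5, neg = 9, p = 0.423950, fail to reject H0.


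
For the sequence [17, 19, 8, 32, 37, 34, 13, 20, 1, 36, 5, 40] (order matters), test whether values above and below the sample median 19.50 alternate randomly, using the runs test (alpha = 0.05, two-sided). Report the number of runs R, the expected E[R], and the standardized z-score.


Step 1: Compute median = 19.50; label A = above, B = below.
Labels in order: BBBAAABABABA  (n_A = 6, n_B = 6)
Step 2: Count runs R = 8.
Step 3: Under H0 (random ordering), E[R] = 2*n_A*n_B/(n_A+n_B) + 1 = 2*6*6/12 + 1 = 7.0000.
        Var[R] = 2*n_A*n_B*(2*n_A*n_B - n_A - n_B) / ((n_A+n_B)^2 * (n_A+n_B-1)) = 4320/1584 = 2.7273.
        SD[R] = 1.6514.
Step 4: Continuity-corrected z = (R - 0.5 - E[R]) / SD[R] = (8 - 0.5 - 7.0000) / 1.6514 = 0.3028.
Step 5: Two-sided p-value via normal approximation = 2*(1 - Phi(|z|)) = 0.762069.
Step 6: alpha = 0.05. fail to reject H0.

R = 8, z = 0.3028, p = 0.762069, fail to reject H0.


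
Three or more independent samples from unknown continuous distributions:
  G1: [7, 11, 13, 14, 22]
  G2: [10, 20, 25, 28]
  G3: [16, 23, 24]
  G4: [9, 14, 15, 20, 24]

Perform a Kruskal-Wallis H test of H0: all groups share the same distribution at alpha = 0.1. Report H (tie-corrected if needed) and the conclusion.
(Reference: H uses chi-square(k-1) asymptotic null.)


Step 1: Combine all N = 17 observations and assign midranks.
sorted (value, group, rank): (7,G1,1), (9,G4,2), (10,G2,3), (11,G1,4), (13,G1,5), (14,G1,6.5), (14,G4,6.5), (15,G4,8), (16,G3,9), (20,G2,10.5), (20,G4,10.5), (22,G1,12), (23,G3,13), (24,G3,14.5), (24,G4,14.5), (25,G2,16), (28,G2,17)
Step 2: Sum ranks within each group.
R_1 = 28.5 (n_1 = 5)
R_2 = 46.5 (n_2 = 4)
R_3 = 36.5 (n_3 = 3)
R_4 = 41.5 (n_4 = 5)
Step 3: H = 12/(N(N+1)) * sum(R_i^2/n_i) - 3(N+1)
     = 12/(17*18) * (28.5^2/5 + 46.5^2/4 + 36.5^2/3 + 41.5^2/5) - 3*18
     = 0.039216 * 1491.55 - 54
     = 4.491993.
Step 4: Ties present; correction factor C = 1 - 18/(17^3 - 17) = 0.996324. Corrected H = 4.491993 / 0.996324 = 4.508569.
Step 5: Under H0, H ~ chi^2(3); p-value = 0.211527.
Step 6: alpha = 0.1. fail to reject H0.

H = 4.5086, df = 3, p = 0.211527, fail to reject H0.


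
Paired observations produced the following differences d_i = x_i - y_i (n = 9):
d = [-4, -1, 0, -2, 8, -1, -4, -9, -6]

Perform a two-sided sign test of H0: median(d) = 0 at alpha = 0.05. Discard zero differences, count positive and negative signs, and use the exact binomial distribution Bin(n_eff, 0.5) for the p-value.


Step 1: Discard zero differences. Original n = 9; n_eff = number of nonzero differences = 8.
Nonzero differences (with sign): -4, -1, -2, +8, -1, -4, -9, -6
Step 2: Count signs: positive = 1, negative = 7.
Step 3: Under H0: P(positive) = 0.5, so the number of positives S ~ Bin(8, 0.5).
Step 4: Two-sided exact p-value = sum of Bin(8,0.5) probabilities at or below the observed probability = 0.070312.
Step 5: alpha = 0.05. fail to reject H0.

n_eff = 8, pos = 1, neg = 7, p = 0.070312, fail to reject H0.


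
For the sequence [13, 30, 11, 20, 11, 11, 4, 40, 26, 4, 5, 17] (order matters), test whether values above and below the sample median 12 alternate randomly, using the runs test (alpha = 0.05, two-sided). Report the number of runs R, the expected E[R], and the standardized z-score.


Step 1: Compute median = 12; label A = above, B = below.
Labels in order: AABABBBAABBA  (n_A = 6, n_B = 6)
Step 2: Count runs R = 7.
Step 3: Under H0 (random ordering), E[R] = 2*n_A*n_B/(n_A+n_B) + 1 = 2*6*6/12 + 1 = 7.0000.
        Var[R] = 2*n_A*n_B*(2*n_A*n_B - n_A - n_B) / ((n_A+n_B)^2 * (n_A+n_B-1)) = 4320/1584 = 2.7273.
        SD[R] = 1.6514.
Step 4: R = E[R], so z = 0 with no continuity correction.
Step 5: Two-sided p-value via normal approximation = 2*(1 - Phi(|z|)) = 1.000000.
Step 6: alpha = 0.05. fail to reject H0.

R = 7, z = 0.0000, p = 1.000000, fail to reject H0.


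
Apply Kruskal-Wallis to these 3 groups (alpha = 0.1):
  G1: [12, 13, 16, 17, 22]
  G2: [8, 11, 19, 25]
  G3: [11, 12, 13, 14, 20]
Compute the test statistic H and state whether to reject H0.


Step 1: Combine all N = 14 observations and assign midranks.
sorted (value, group, rank): (8,G2,1), (11,G2,2.5), (11,G3,2.5), (12,G1,4.5), (12,G3,4.5), (13,G1,6.5), (13,G3,6.5), (14,G3,8), (16,G1,9), (17,G1,10), (19,G2,11), (20,G3,12), (22,G1,13), (25,G2,14)
Step 2: Sum ranks within each group.
R_1 = 43 (n_1 = 5)
R_2 = 28.5 (n_2 = 4)
R_3 = 33.5 (n_3 = 5)
Step 3: H = 12/(N(N+1)) * sum(R_i^2/n_i) - 3(N+1)
     = 12/(14*15) * (43^2/5 + 28.5^2/4 + 33.5^2/5) - 3*15
     = 0.057143 * 797.312 - 45
     = 0.560714.
Step 4: Ties present; correction factor C = 1 - 18/(14^3 - 14) = 0.993407. Corrected H = 0.560714 / 0.993407 = 0.564436.
Step 5: Under H0, H ~ chi^2(2); p-value = 0.754109.
Step 6: alpha = 0.1. fail to reject H0.

H = 0.5644, df = 2, p = 0.754109, fail to reject H0.


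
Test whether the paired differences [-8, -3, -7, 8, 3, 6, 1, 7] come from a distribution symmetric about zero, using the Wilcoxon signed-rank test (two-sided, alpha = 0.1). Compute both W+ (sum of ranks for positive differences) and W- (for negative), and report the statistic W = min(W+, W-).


Step 1: Drop any zero differences (none here) and take |d_i|.
|d| = [8, 3, 7, 8, 3, 6, 1, 7]
Step 2: Midrank |d_i| (ties get averaged ranks).
ranks: |8|->7.5, |3|->2.5, |7|->5.5, |8|->7.5, |3|->2.5, |6|->4, |1|->1, |7|->5.5
Step 3: Attach original signs; sum ranks with positive sign and with negative sign.
W+ = 7.5 + 2.5 + 4 + 1 + 5.5 = 20.5
W- = 7.5 + 2.5 + 5.5 = 15.5
(Check: W+ + W- = 36 should equal n(n+1)/2 = 36.)
Step 4: Test statistic W = min(W+, W-) = 15.5.
Step 5: Ties in |d|, so use the tie-corrected normal approximation.
        E[W] = n(n+1)/4 = 8*9/4 = 18.
        Tie groups: |d|=3 (t=2), |d|=7 (t=2), |d|=8 (t=2); sum(t^3 - t) = 18.
        Var[W] = n(n+1)(2n+1)/24 - sum(t^3-t)/48 = 1224/24 - 18/48 = 50.625.
        z = (W - E[W]) / sqrt(Var[W]) = (15.5 - 18) / 7.1151 = -0.3514.
        Two-sided p = 2*Phi(z) = 0.725315.
Step 6: alpha = 0.1. fail to reject H0.

W+ = 20.5, W- = 15.5, W = min = 15.5, p = 0.725315, fail to reject H0.


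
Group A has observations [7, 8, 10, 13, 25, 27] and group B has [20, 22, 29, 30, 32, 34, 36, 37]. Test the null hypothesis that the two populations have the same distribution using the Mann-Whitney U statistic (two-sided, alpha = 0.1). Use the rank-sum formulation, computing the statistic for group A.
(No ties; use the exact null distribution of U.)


Step 1: Combine and sort all 14 observations; assign midranks.
sorted (value, group): (7,X), (8,X), (10,X), (13,X), (20,Y), (22,Y), (25,X), (27,X), (29,Y), (30,Y), (32,Y), (34,Y), (36,Y), (37,Y)
ranks: 7->1, 8->2, 10->3, 13->4, 20->5, 22->6, 25->7, 27->8, 29->9, 30->10, 32->11, 34->12, 36->13, 37->14
Step 2: Rank sum for X: R1 = 1 + 2 + 3 + 4 + 7 + 8 = 25.
Step 3: U_X = R1 - n1(n1+1)/2 = 25 - 6*7/2 = 25 - 21 = 4.
       U_Y = n1*n2 - U_X = 48 - 4 = 44.
Step 4: No ties, so the exact null distribution of U (based on enumerating the C(14,6) = 3003 equally likely rank assignments) gives the two-sided p-value.
Step 5: p-value = 0.007992; compare to alpha = 0.1. reject H0.

U_X = 4, p = 0.007992, reject H0 at alpha = 0.1.


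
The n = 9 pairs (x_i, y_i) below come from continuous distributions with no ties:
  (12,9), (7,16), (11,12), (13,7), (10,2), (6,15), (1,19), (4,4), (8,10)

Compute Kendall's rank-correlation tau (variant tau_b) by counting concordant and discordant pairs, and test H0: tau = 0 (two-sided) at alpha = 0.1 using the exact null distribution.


Step 1: Enumerate the 36 unordered pairs (i,j) with i<j and classify each by sign(x_j-x_i) * sign(y_j-y_i).
  (1,2):dx=-5,dy=+7->D; (1,3):dx=-1,dy=+3->D; (1,4):dx=+1,dy=-2->D; (1,5):dx=-2,dy=-7->C
  (1,6):dx=-6,dy=+6->D; (1,7):dx=-11,dy=+10->D; (1,8):dx=-8,dy=-5->C; (1,9):dx=-4,dy=+1->D
  (2,3):dx=+4,dy=-4->D; (2,4):dx=+6,dy=-9->D; (2,5):dx=+3,dy=-14->D; (2,6):dx=-1,dy=-1->C
  (2,7):dx=-6,dy=+3->D; (2,8):dx=-3,dy=-12->C; (2,9):dx=+1,dy=-6->D; (3,4):dx=+2,dy=-5->D
  (3,5):dx=-1,dy=-10->C; (3,6):dx=-5,dy=+3->D; (3,7):dx=-10,dy=+7->D; (3,8):dx=-7,dy=-8->C
  (3,9):dx=-3,dy=-2->C; (4,5):dx=-3,dy=-5->C; (4,6):dx=-7,dy=+8->D; (4,7):dx=-12,dy=+12->D
  (4,8):dx=-9,dy=-3->C; (4,9):dx=-5,dy=+3->D; (5,6):dx=-4,dy=+13->D; (5,7):dx=-9,dy=+17->D
  (5,8):dx=-6,dy=+2->D; (5,9):dx=-2,dy=+8->D; (6,7):dx=-5,dy=+4->D; (6,8):dx=-2,dy=-11->C
  (6,9):dx=+2,dy=-5->D; (7,8):dx=+3,dy=-15->D; (7,9):dx=+7,dy=-9->D; (8,9):dx=+4,dy=+6->C
Step 2: C = 11, D = 25, total pairs = 36.
Step 3: tau = (C - D)/(n(n-1)/2) = (11 - 25)/36 = -0.388889.
Step 4: Exact two-sided p-value (enumerate n! = 362880 permutations of y under H0): p = 0.180181.
Step 5: alpha = 0.1. fail to reject H0.

tau_b = -0.3889 (C=11, D=25), p = 0.180181, fail to reject H0.


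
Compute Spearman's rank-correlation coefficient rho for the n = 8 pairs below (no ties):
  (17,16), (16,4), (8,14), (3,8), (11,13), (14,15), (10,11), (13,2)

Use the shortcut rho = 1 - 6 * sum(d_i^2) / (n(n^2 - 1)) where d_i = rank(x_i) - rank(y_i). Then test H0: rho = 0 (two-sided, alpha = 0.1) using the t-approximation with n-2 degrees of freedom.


Step 1: Rank x and y separately (midranks; no ties here).
rank(x): 17->8, 16->7, 8->2, 3->1, 11->4, 14->6, 10->3, 13->5
rank(y): 16->8, 4->2, 14->6, 8->3, 13->5, 15->7, 11->4, 2->1
Step 2: d_i = R_x(i) - R_y(i); compute d_i^2.
  (8-8)^2=0, (7-2)^2=25, (2-6)^2=16, (1-3)^2=4, (4-5)^2=1, (6-7)^2=1, (3-4)^2=1, (5-1)^2=16
sum(d^2) = 64.
Step 3: rho = 1 - 6*64 / (8*(8^2 - 1)) = 1 - 384/504 = 0.238095.
Step 4: Under H0, t = rho * sqrt((n-2)/(1-rho^2)) = 0.6005 ~ t(6).
Step 5: Two-sided p-value from the t-distribution with 6 df = 0.570156.
Step 6: alpha = 0.1. fail to reject H0.

rho = 0.2381, p = 0.570156, fail to reject H0 at alpha = 0.1.


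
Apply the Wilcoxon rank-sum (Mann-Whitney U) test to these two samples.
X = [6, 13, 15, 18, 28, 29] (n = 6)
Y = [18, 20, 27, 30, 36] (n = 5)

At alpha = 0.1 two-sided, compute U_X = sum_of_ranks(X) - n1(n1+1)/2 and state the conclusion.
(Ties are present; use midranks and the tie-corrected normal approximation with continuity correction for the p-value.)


Step 1: Combine and sort all 11 observations; assign midranks.
sorted (value, group): (6,X), (13,X), (15,X), (18,X), (18,Y), (20,Y), (27,Y), (28,X), (29,X), (30,Y), (36,Y)
ranks: 6->1, 13->2, 15->3, 18->4.5, 18->4.5, 20->6, 27->7, 28->8, 29->9, 30->10, 36->11
Step 2: Rank sum for X: R1 = 1 + 2 + 3 + 4.5 + 8 + 9 = 27.5.
Step 3: U_X = R1 - n1(n1+1)/2 = 27.5 - 6*7/2 = 27.5 - 21 = 6.5.
       U_Y = n1*n2 - U_X = 30 - 6.5 = 23.5.
Step 4: Ties are present, so use the tie-corrected normal approximation (with continuity correction) for the p-value.
Step 5: p-value = 0.143215; compare to alpha = 0.1. fail to reject H0.

U_X = 6.5, p = 0.143215, fail to reject H0 at alpha = 0.1.


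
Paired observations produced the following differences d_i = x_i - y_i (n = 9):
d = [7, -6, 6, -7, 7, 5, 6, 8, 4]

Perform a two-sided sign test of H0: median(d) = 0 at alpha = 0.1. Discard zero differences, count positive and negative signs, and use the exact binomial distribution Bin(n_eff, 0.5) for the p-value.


Step 1: Discard zero differences. Original n = 9; n_eff = number of nonzero differences = 9.
Nonzero differences (with sign): +7, -6, +6, -7, +7, +5, +6, +8, +4
Step 2: Count signs: positive = 7, negative = 2.
Step 3: Under H0: P(positive) = 0.5, so the number of positives S ~ Bin(9, 0.5).
Step 4: Two-sided exact p-value = sum of Bin(9,0.5) probabilities at or below the observed probability = 0.179688.
Step 5: alpha = 0.1. fail to reject H0.

n_eff = 9, pos = 7, neg = 2, p = 0.179688, fail to reject H0.


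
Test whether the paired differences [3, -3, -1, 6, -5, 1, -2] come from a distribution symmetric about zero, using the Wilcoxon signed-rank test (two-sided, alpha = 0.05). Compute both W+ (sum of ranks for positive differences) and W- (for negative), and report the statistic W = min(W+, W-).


Step 1: Drop any zero differences (none here) and take |d_i|.
|d| = [3, 3, 1, 6, 5, 1, 2]
Step 2: Midrank |d_i| (ties get averaged ranks).
ranks: |3|->4.5, |3|->4.5, |1|->1.5, |6|->7, |5|->6, |1|->1.5, |2|->3
Step 3: Attach original signs; sum ranks with positive sign and with negative sign.
W+ = 4.5 + 7 + 1.5 = 13
W- = 4.5 + 1.5 + 6 + 3 = 15
(Check: W+ + W- = 28 should equal n(n+1)/2 = 28.)
Step 4: Test statistic W = min(W+, W-) = 13.
Step 5: Ties in |d|, so use the tie-corrected normal approximation.
        E[W] = n(n+1)/4 = 7*8/4 = 14.
        Tie groups: |d|=1 (t=2), |d|=3 (t=2); sum(t^3 - t) = 12.
        Var[W] = n(n+1)(2n+1)/24 - sum(t^3-t)/48 = 840/24 - 12/48 = 34.75.
        z = (W - E[W]) / sqrt(Var[W]) = (13 - 14) / 5.8949 = -0.1696.
        Two-sided p = 2*Phi(z) = 0.865295.
Step 6: alpha = 0.05. fail to reject H0.

W+ = 13, W- = 15, W = min = 13, p = 0.865295, fail to reject H0.


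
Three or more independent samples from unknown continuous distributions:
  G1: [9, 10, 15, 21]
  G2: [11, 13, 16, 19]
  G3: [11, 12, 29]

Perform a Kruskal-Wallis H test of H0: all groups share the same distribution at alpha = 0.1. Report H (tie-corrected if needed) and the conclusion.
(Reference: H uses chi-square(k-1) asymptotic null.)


Step 1: Combine all N = 11 observations and assign midranks.
sorted (value, group, rank): (9,G1,1), (10,G1,2), (11,G2,3.5), (11,G3,3.5), (12,G3,5), (13,G2,6), (15,G1,7), (16,G2,8), (19,G2,9), (21,G1,10), (29,G3,11)
Step 2: Sum ranks within each group.
R_1 = 20 (n_1 = 4)
R_2 = 26.5 (n_2 = 4)
R_3 = 19.5 (n_3 = 3)
Step 3: H = 12/(N(N+1)) * sum(R_i^2/n_i) - 3(N+1)
     = 12/(11*12) * (20^2/4 + 26.5^2/4 + 19.5^2/3) - 3*12
     = 0.090909 * 402.312 - 36
     = 0.573864.
Step 4: Ties present; correction factor C = 1 - 6/(11^3 - 11) = 0.995455. Corrected H = 0.573864 / 0.995455 = 0.576484.
Step 5: Under H0, H ~ chi^2(2); p-value = 0.749580.
Step 6: alpha = 0.1. fail to reject H0.

H = 0.5765, df = 2, p = 0.749580, fail to reject H0.


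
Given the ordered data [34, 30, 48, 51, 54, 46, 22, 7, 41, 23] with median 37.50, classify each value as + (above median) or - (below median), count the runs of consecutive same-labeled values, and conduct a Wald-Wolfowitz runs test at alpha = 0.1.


Step 1: Compute median = 37.50; label A = above, B = below.
Labels in order: BBAAAABBAB  (n_A = 5, n_B = 5)
Step 2: Count runs R = 5.
Step 3: Under H0 (random ordering), E[R] = 2*n_A*n_B/(n_A+n_B) + 1 = 2*5*5/10 + 1 = 6.0000.
        Var[R] = 2*n_A*n_B*(2*n_A*n_B - n_A - n_B) / ((n_A+n_B)^2 * (n_A+n_B-1)) = 2000/900 = 2.2222.
        SD[R] = 1.4907.
Step 4: Continuity-corrected z = (R + 0.5 - E[R]) / SD[R] = (5 + 0.5 - 6.0000) / 1.4907 = -0.3354.
Step 5: Two-sided p-value via normal approximation = 2*(1 - Phi(|z|)) = 0.737316.
Step 6: alpha = 0.1. fail to reject H0.

R = 5, z = -0.3354, p = 0.737316, fail to reject H0.


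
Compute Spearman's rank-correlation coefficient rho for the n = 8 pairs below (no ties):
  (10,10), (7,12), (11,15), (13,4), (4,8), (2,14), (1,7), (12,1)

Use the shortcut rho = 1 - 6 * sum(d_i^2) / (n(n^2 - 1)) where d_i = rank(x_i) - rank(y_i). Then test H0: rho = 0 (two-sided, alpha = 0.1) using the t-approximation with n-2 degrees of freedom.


Step 1: Rank x and y separately (midranks; no ties here).
rank(x): 10->5, 7->4, 11->6, 13->8, 4->3, 2->2, 1->1, 12->7
rank(y): 10->5, 12->6, 15->8, 4->2, 8->4, 14->7, 7->3, 1->1
Step 2: d_i = R_x(i) - R_y(i); compute d_i^2.
  (5-5)^2=0, (4-6)^2=4, (6-8)^2=4, (8-2)^2=36, (3-4)^2=1, (2-7)^2=25, (1-3)^2=4, (7-1)^2=36
sum(d^2) = 110.
Step 3: rho = 1 - 6*110 / (8*(8^2 - 1)) = 1 - 660/504 = -0.309524.
Step 4: Under H0, t = rho * sqrt((n-2)/(1-rho^2)) = -0.7973 ~ t(6).
Step 5: Two-sided p-value from the t-distribution with 6 df = 0.455645.
Step 6: alpha = 0.1. fail to reject H0.

rho = -0.3095, p = 0.455645, fail to reject H0 at alpha = 0.1.


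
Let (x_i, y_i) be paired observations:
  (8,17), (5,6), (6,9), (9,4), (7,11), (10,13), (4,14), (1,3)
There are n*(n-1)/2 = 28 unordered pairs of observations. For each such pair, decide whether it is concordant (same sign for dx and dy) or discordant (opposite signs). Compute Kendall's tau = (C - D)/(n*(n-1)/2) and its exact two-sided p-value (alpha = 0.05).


Step 1: Enumerate the 28 unordered pairs (i,j) with i<j and classify each by sign(x_j-x_i) * sign(y_j-y_i).
  (1,2):dx=-3,dy=-11->C; (1,3):dx=-2,dy=-8->C; (1,4):dx=+1,dy=-13->D; (1,5):dx=-1,dy=-6->C
  (1,6):dx=+2,dy=-4->D; (1,7):dx=-4,dy=-3->C; (1,8):dx=-7,dy=-14->C; (2,3):dx=+1,dy=+3->C
  (2,4):dx=+4,dy=-2->D; (2,5):dx=+2,dy=+5->C; (2,6):dx=+5,dy=+7->C; (2,7):dx=-1,dy=+8->D
  (2,8):dx=-4,dy=-3->C; (3,4):dx=+3,dy=-5->D; (3,5):dx=+1,dy=+2->C; (3,6):dx=+4,dy=+4->C
  (3,7):dx=-2,dy=+5->D; (3,8):dx=-5,dy=-6->C; (4,5):dx=-2,dy=+7->D; (4,6):dx=+1,dy=+9->C
  (4,7):dx=-5,dy=+10->D; (4,8):dx=-8,dy=-1->C; (5,6):dx=+3,dy=+2->C; (5,7):dx=-3,dy=+3->D
  (5,8):dx=-6,dy=-8->C; (6,7):dx=-6,dy=+1->D; (6,8):dx=-9,dy=-10->C; (7,8):dx=-3,dy=-11->C
Step 2: C = 18, D = 10, total pairs = 28.
Step 3: tau = (C - D)/(n(n-1)/2) = (18 - 10)/28 = 0.285714.
Step 4: Exact two-sided p-value (enumerate n! = 40320 permutations of y under H0): p = 0.398760.
Step 5: alpha = 0.05. fail to reject H0.

tau_b = 0.2857 (C=18, D=10), p = 0.398760, fail to reject H0.


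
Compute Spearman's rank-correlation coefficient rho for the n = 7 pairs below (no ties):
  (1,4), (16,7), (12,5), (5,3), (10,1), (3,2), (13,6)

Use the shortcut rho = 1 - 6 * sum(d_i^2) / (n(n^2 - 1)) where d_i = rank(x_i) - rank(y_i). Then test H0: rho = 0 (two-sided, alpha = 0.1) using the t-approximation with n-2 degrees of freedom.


Step 1: Rank x and y separately (midranks; no ties here).
rank(x): 1->1, 16->7, 12->5, 5->3, 10->4, 3->2, 13->6
rank(y): 4->4, 7->7, 5->5, 3->3, 1->1, 2->2, 6->6
Step 2: d_i = R_x(i) - R_y(i); compute d_i^2.
  (1-4)^2=9, (7-7)^2=0, (5-5)^2=0, (3-3)^2=0, (4-1)^2=9, (2-2)^2=0, (6-6)^2=0
sum(d^2) = 18.
Step 3: rho = 1 - 6*18 / (7*(7^2 - 1)) = 1 - 108/336 = 0.678571.
Step 4: Under H0, t = rho * sqrt((n-2)/(1-rho^2)) = 2.0657 ~ t(5).
Step 5: Two-sided p-value from the t-distribution with 5 df = 0.093750.
Step 6: alpha = 0.1. reject H0.

rho = 0.6786, p = 0.093750, reject H0 at alpha = 0.1.


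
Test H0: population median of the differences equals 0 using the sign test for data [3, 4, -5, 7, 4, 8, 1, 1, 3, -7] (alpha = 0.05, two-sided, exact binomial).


Step 1: Discard zero differences. Original n = 10; n_eff = number of nonzero differences = 10.
Nonzero differences (with sign): +3, +4, -5, +7, +4, +8, +1, +1, +3, -7
Step 2: Count signs: positive = 8, negative = 2.
Step 3: Under H0: P(positive) = 0.5, so the number of positives S ~ Bin(10, 0.5).
Step 4: Two-sided exact p-value = sum of Bin(10,0.5) probabilities at or below the observed probability = 0.109375.
Step 5: alpha = 0.05. fail to reject H0.

n_eff = 10, pos = 8, neg = 2, p = 0.109375, fail to reject H0.


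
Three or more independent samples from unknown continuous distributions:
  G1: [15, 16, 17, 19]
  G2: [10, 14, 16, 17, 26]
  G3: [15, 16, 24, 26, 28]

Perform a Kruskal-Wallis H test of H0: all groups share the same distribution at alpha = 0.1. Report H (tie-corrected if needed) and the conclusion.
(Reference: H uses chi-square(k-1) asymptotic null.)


Step 1: Combine all N = 14 observations and assign midranks.
sorted (value, group, rank): (10,G2,1), (14,G2,2), (15,G1,3.5), (15,G3,3.5), (16,G1,6), (16,G2,6), (16,G3,6), (17,G1,8.5), (17,G2,8.5), (19,G1,10), (24,G3,11), (26,G2,12.5), (26,G3,12.5), (28,G3,14)
Step 2: Sum ranks within each group.
R_1 = 28 (n_1 = 4)
R_2 = 30 (n_2 = 5)
R_3 = 47 (n_3 = 5)
Step 3: H = 12/(N(N+1)) * sum(R_i^2/n_i) - 3(N+1)
     = 12/(14*15) * (28^2/4 + 30^2/5 + 47^2/5) - 3*15
     = 0.057143 * 817.8 - 45
     = 1.731429.
Step 4: Ties present; correction factor C = 1 - 42/(14^3 - 14) = 0.984615. Corrected H = 1.731429 / 0.984615 = 1.758482.
Step 5: Under H0, H ~ chi^2(2); p-value = 0.415098.
Step 6: alpha = 0.1. fail to reject H0.

H = 1.7585, df = 2, p = 0.415098, fail to reject H0.


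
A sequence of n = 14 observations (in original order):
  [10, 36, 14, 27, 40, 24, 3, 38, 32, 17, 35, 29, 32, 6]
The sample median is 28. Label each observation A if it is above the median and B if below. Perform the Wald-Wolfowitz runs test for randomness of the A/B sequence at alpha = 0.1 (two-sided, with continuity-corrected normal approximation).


Step 1: Compute median = 28; label A = above, B = below.
Labels in order: BABBABBAABAAAB  (n_A = 7, n_B = 7)
Step 2: Count runs R = 9.
Step 3: Under H0 (random ordering), E[R] = 2*n_A*n_B/(n_A+n_B) + 1 = 2*7*7/14 + 1 = 8.0000.
        Var[R] = 2*n_A*n_B*(2*n_A*n_B - n_A - n_B) / ((n_A+n_B)^2 * (n_A+n_B-1)) = 8232/2548 = 3.2308.
        SD[R] = 1.7974.
Step 4: Continuity-corrected z = (R - 0.5 - E[R]) / SD[R] = (9 - 0.5 - 8.0000) / 1.7974 = 0.2782.
Step 5: Two-sided p-value via normal approximation = 2*(1 - Phi(|z|)) = 0.780879.
Step 6: alpha = 0.1. fail to reject H0.

R = 9, z = 0.2782, p = 0.780879, fail to reject H0.


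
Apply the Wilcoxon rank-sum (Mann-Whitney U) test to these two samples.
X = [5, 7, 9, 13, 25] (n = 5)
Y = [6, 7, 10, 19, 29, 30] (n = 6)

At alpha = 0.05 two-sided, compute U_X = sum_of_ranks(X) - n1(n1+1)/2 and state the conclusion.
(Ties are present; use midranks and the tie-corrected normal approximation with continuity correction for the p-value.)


Step 1: Combine and sort all 11 observations; assign midranks.
sorted (value, group): (5,X), (6,Y), (7,X), (7,Y), (9,X), (10,Y), (13,X), (19,Y), (25,X), (29,Y), (30,Y)
ranks: 5->1, 6->2, 7->3.5, 7->3.5, 9->5, 10->6, 13->7, 19->8, 25->9, 29->10, 30->11
Step 2: Rank sum for X: R1 = 1 + 3.5 + 5 + 7 + 9 = 25.5.
Step 3: U_X = R1 - n1(n1+1)/2 = 25.5 - 5*6/2 = 25.5 - 15 = 10.5.
       U_Y = n1*n2 - U_X = 30 - 10.5 = 19.5.
Step 4: Ties are present, so use the tie-corrected normal approximation (with continuity correction) for the p-value.
Step 5: p-value = 0.464192; compare to alpha = 0.05. fail to reject H0.

U_X = 10.5, p = 0.464192, fail to reject H0 at alpha = 0.05.


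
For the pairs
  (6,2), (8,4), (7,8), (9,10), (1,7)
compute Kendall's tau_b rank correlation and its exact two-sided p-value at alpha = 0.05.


Step 1: Enumerate the 10 unordered pairs (i,j) with i<j and classify each by sign(x_j-x_i) * sign(y_j-y_i).
  (1,2):dx=+2,dy=+2->C; (1,3):dx=+1,dy=+6->C; (1,4):dx=+3,dy=+8->C; (1,5):dx=-5,dy=+5->D
  (2,3):dx=-1,dy=+4->D; (2,4):dx=+1,dy=+6->C; (2,5):dx=-7,dy=+3->D; (3,4):dx=+2,dy=+2->C
  (3,5):dx=-6,dy=-1->C; (4,5):dx=-8,dy=-3->C
Step 2: C = 7, D = 3, total pairs = 10.
Step 3: tau = (C - D)/(n(n-1)/2) = (7 - 3)/10 = 0.400000.
Step 4: Exact two-sided p-value (enumerate n! = 120 permutations of y under H0): p = 0.483333.
Step 5: alpha = 0.05. fail to reject H0.

tau_b = 0.4000 (C=7, D=3), p = 0.483333, fail to reject H0.


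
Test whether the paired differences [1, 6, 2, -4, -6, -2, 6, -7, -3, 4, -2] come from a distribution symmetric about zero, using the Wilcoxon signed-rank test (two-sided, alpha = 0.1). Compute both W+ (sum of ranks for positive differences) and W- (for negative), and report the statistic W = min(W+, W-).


Step 1: Drop any zero differences (none here) and take |d_i|.
|d| = [1, 6, 2, 4, 6, 2, 6, 7, 3, 4, 2]
Step 2: Midrank |d_i| (ties get averaged ranks).
ranks: |1|->1, |6|->9, |2|->3, |4|->6.5, |6|->9, |2|->3, |6|->9, |7|->11, |3|->5, |4|->6.5, |2|->3
Step 3: Attach original signs; sum ranks with positive sign and with negative sign.
W+ = 1 + 9 + 3 + 9 + 6.5 = 28.5
W- = 6.5 + 9 + 3 + 11 + 5 + 3 = 37.5
(Check: W+ + W- = 66 should equal n(n+1)/2 = 66.)
Step 4: Test statistic W = min(W+, W-) = 28.5.
Step 5: Ties in |d|, so use the tie-corrected normal approximation.
        E[W] = n(n+1)/4 = 11*12/4 = 33.
        Tie groups: |d|=2 (t=3), |d|=4 (t=2), |d|=6 (t=3); sum(t^3 - t) = 54.
        Var[W] = n(n+1)(2n+1)/24 - sum(t^3-t)/48 = 3036/24 - 54/48 = 125.375.
        z = (W - E[W]) / sqrt(Var[W]) = (28.5 - 33) / 11.1971 = -0.4019.
        Two-sided p = 2*Phi(z) = 0.687765.
Step 6: alpha = 0.1. fail to reject H0.

W+ = 28.5, W- = 37.5, W = min = 28.5, p = 0.687765, fail to reject H0.


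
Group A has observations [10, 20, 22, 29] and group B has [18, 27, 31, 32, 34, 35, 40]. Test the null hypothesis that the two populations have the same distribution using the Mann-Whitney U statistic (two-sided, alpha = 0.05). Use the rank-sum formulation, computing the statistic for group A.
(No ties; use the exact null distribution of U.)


Step 1: Combine and sort all 11 observations; assign midranks.
sorted (value, group): (10,X), (18,Y), (20,X), (22,X), (27,Y), (29,X), (31,Y), (32,Y), (34,Y), (35,Y), (40,Y)
ranks: 10->1, 18->2, 20->3, 22->4, 27->5, 29->6, 31->7, 32->8, 34->9, 35->10, 40->11
Step 2: Rank sum for X: R1 = 1 + 3 + 4 + 6 = 14.
Step 3: U_X = R1 - n1(n1+1)/2 = 14 - 4*5/2 = 14 - 10 = 4.
       U_Y = n1*n2 - U_X = 28 - 4 = 24.
Step 4: No ties, so the exact null distribution of U (based on enumerating the C(11,4) = 330 equally likely rank assignments) gives the two-sided p-value.
Step 5: p-value = 0.072727; compare to alpha = 0.05. fail to reject H0.

U_X = 4, p = 0.072727, fail to reject H0 at alpha = 0.05.


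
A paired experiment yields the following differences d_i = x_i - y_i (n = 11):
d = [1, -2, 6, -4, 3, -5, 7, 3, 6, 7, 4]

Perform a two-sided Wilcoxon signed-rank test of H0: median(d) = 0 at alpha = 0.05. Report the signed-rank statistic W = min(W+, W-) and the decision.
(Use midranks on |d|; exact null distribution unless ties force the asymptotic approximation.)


Step 1: Drop any zero differences (none here) and take |d_i|.
|d| = [1, 2, 6, 4, 3, 5, 7, 3, 6, 7, 4]
Step 2: Midrank |d_i| (ties get averaged ranks).
ranks: |1|->1, |2|->2, |6|->8.5, |4|->5.5, |3|->3.5, |5|->7, |7|->10.5, |3|->3.5, |6|->8.5, |7|->10.5, |4|->5.5
Step 3: Attach original signs; sum ranks with positive sign and with negative sign.
W+ = 1 + 8.5 + 3.5 + 10.5 + 3.5 + 8.5 + 10.5 + 5.5 = 51.5
W- = 2 + 5.5 + 7 = 14.5
(Check: W+ + W- = 66 should equal n(n+1)/2 = 66.)
Step 4: Test statistic W = min(W+, W-) = 14.5.
Step 5: Ties in |d|, so use the tie-corrected normal approximation.
        E[W] = n(n+1)/4 = 11*12/4 = 33.
        Tie groups: |d|=3 (t=2), |d|=4 (t=2), |d|=6 (t=2), |d|=7 (t=2); sum(t^3 - t) = 24.
        Var[W] = n(n+1)(2n+1)/24 - sum(t^3-t)/48 = 3036/24 - 24/48 = 126.
        z = (W - E[W]) / sqrt(Var[W]) = (14.5 - 33) / 11.2250 = -1.6481.
        Two-sided p = 2*Phi(z) = 0.099330.
Step 6: alpha = 0.05. fail to reject H0.

W+ = 51.5, W- = 14.5, W = min = 14.5, p = 0.099330, fail to reject H0.


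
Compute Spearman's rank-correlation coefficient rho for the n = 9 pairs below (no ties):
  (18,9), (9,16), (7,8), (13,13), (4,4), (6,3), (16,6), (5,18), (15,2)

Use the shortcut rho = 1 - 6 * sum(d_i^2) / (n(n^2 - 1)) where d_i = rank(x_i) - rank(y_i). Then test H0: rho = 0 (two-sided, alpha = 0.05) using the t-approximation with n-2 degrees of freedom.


Step 1: Rank x and y separately (midranks; no ties here).
rank(x): 18->9, 9->5, 7->4, 13->6, 4->1, 6->3, 16->8, 5->2, 15->7
rank(y): 9->6, 16->8, 8->5, 13->7, 4->3, 3->2, 6->4, 18->9, 2->1
Step 2: d_i = R_x(i) - R_y(i); compute d_i^2.
  (9-6)^2=9, (5-8)^2=9, (4-5)^2=1, (6-7)^2=1, (1-3)^2=4, (3-2)^2=1, (8-4)^2=16, (2-9)^2=49, (7-1)^2=36
sum(d^2) = 126.
Step 3: rho = 1 - 6*126 / (9*(9^2 - 1)) = 1 - 756/720 = -0.050000.
Step 4: Under H0, t = rho * sqrt((n-2)/(1-rho^2)) = -0.1325 ~ t(7).
Step 5: Two-sided p-value from the t-distribution with 7 df = 0.898353.
Step 6: alpha = 0.05. fail to reject H0.

rho = -0.0500, p = 0.898353, fail to reject H0 at alpha = 0.05.


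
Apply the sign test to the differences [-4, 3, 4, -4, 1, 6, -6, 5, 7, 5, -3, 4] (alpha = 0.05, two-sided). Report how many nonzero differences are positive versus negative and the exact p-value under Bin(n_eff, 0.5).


Step 1: Discard zero differences. Original n = 12; n_eff = number of nonzero differences = 12.
Nonzero differences (with sign): -4, +3, +4, -4, +1, +6, -6, +5, +7, +5, -3, +4
Step 2: Count signs: positive = 8, negative = 4.
Step 3: Under H0: P(positive) = 0.5, so the number of positives S ~ Bin(12, 0.5).
Step 4: Two-sided exact p-value = sum of Bin(12,0.5) probabilities at or below the observed probability = 0.387695.
Step 5: alpha = 0.05. fail to reject H0.

n_eff = 12, pos = 8, neg = 4, p = 0.387695, fail to reject H0.


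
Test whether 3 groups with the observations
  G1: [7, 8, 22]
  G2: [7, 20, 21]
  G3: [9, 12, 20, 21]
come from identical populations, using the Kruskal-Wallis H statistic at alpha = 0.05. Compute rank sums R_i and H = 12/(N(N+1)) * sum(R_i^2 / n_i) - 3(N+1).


Step 1: Combine all N = 10 observations and assign midranks.
sorted (value, group, rank): (7,G1,1.5), (7,G2,1.5), (8,G1,3), (9,G3,4), (12,G3,5), (20,G2,6.5), (20,G3,6.5), (21,G2,8.5), (21,G3,8.5), (22,G1,10)
Step 2: Sum ranks within each group.
R_1 = 14.5 (n_1 = 3)
R_2 = 16.5 (n_2 = 3)
R_3 = 24 (n_3 = 4)
Step 3: H = 12/(N(N+1)) * sum(R_i^2/n_i) - 3(N+1)
     = 12/(10*11) * (14.5^2/3 + 16.5^2/3 + 24^2/4) - 3*11
     = 0.109091 * 304.833 - 33
     = 0.254545.
Step 4: Ties present; correction factor C = 1 - 18/(10^3 - 10) = 0.981818. Corrected H = 0.254545 / 0.981818 = 0.259259.
Step 5: Under H0, H ~ chi^2(2); p-value = 0.878421.
Step 6: alpha = 0.05. fail to reject H0.

H = 0.2593, df = 2, p = 0.878421, fail to reject H0.


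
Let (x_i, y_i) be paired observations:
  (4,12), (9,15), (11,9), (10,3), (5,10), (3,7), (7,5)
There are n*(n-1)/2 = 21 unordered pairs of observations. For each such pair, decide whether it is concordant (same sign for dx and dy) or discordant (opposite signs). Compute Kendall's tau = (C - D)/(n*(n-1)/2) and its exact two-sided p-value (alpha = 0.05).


Step 1: Enumerate the 21 unordered pairs (i,j) with i<j and classify each by sign(x_j-x_i) * sign(y_j-y_i).
  (1,2):dx=+5,dy=+3->C; (1,3):dx=+7,dy=-3->D; (1,4):dx=+6,dy=-9->D; (1,5):dx=+1,dy=-2->D
  (1,6):dx=-1,dy=-5->C; (1,7):dx=+3,dy=-7->D; (2,3):dx=+2,dy=-6->D; (2,4):dx=+1,dy=-12->D
  (2,5):dx=-4,dy=-5->C; (2,6):dx=-6,dy=-8->C; (2,7):dx=-2,dy=-10->C; (3,4):dx=-1,dy=-6->C
  (3,5):dx=-6,dy=+1->D; (3,6):dx=-8,dy=-2->C; (3,7):dx=-4,dy=-4->C; (4,5):dx=-5,dy=+7->D
  (4,6):dx=-7,dy=+4->D; (4,7):dx=-3,dy=+2->D; (5,6):dx=-2,dy=-3->C; (5,7):dx=+2,dy=-5->D
  (6,7):dx=+4,dy=-2->D
Step 2: C = 9, D = 12, total pairs = 21.
Step 3: tau = (C - D)/(n(n-1)/2) = (9 - 12)/21 = -0.142857.
Step 4: Exact two-sided p-value (enumerate n! = 5040 permutations of y under H0): p = 0.772619.
Step 5: alpha = 0.05. fail to reject H0.

tau_b = -0.1429 (C=9, D=12), p = 0.772619, fail to reject H0.


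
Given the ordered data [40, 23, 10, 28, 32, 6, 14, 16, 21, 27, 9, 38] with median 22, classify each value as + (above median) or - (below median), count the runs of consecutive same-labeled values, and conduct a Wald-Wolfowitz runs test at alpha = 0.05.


Step 1: Compute median = 22; label A = above, B = below.
Labels in order: AABAABBBBABA  (n_A = 6, n_B = 6)
Step 2: Count runs R = 7.
Step 3: Under H0 (random ordering), E[R] = 2*n_A*n_B/(n_A+n_B) + 1 = 2*6*6/12 + 1 = 7.0000.
        Var[R] = 2*n_A*n_B*(2*n_A*n_B - n_A - n_B) / ((n_A+n_B)^2 * (n_A+n_B-1)) = 4320/1584 = 2.7273.
        SD[R] = 1.6514.
Step 4: R = E[R], so z = 0 with no continuity correction.
Step 5: Two-sided p-value via normal approximation = 2*(1 - Phi(|z|)) = 1.000000.
Step 6: alpha = 0.05. fail to reject H0.

R = 7, z = 0.0000, p = 1.000000, fail to reject H0.
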